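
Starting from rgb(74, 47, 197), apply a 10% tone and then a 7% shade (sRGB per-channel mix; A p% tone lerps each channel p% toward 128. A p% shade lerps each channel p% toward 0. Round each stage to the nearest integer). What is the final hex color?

A 10% tone moves each channel 10% toward 128:
  R: 74 + 0.1×(128−74) = 74 + 5.4 = 79.4 → 79
  G: 47 + 0.1×(128−47) = 47 + 8.1 = 55.1 → 55
  B: 197 − 6.9 = 190.1 → 190
After the tone: rgb(79, 55, 190) = #4F37BE.
Lerp each channel 7% toward 0:
  R: 79 − 5.53 = 73.47 → 73
  G: 55 + 0.07×(0−55) = 55 − 3.85 = 51.15 → 51
  B: 190 − 13.3 = 176.7 → 177
rgb(73, 51, 177) = #4933B1.

#4933B1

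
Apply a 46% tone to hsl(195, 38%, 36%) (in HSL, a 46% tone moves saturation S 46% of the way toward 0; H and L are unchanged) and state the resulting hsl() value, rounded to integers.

hsl(195, 21%, 36%)

S moves 46% from 38 toward 0: 38 − 17.48 = 20.52 → 21.
H and L are unchanged.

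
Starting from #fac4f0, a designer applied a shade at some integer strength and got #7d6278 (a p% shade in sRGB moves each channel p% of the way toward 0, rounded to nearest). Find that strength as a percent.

#fac4f0 is rgb(250, 196, 240); #7d6278 is rgb(125, 98, 120).
On the R channel (widest range): 125 ≈ 250 + (p/100)(0 − 250), so p ≈ 100×(125 − 250)/(0 − 250) = -12500/-250 = 50.00.
p = 50 reproduces all three channels after rounding.

50%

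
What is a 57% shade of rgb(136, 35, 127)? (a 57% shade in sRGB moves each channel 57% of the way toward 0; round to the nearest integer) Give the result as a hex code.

#3a0f37

A 57% shade moves each channel 57% toward 0:
  R: 136 − 77.52 = 58.48 → 58
  G: 35 + 0.57×(0−35) = 35 − 19.95 = 15.05 → 15
  B: 127 + 0.57×(0−127) = 127 − 72.39 = 54.61 → 55
rgb(58, 15, 55) = #3a0f37.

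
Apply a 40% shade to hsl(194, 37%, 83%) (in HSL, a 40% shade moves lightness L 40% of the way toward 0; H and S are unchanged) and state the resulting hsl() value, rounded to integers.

L moves 40% from 83 toward 0: 83 − 33.2 = 49.8 → 50.
H and S are unchanged.

hsl(194, 37%, 50%)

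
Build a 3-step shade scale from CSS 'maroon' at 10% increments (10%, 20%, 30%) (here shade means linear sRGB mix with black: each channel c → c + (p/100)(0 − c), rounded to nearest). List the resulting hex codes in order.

#730000, #660000, #5A0000

CSS maroon is rgb(128, 0, 0).
10%: (128 − 12.8 = 115.2→115, 0→0, 0→0) → #730000
20%: (128 − 25.6 = 102.4→102, 0→0, 0→0) → #660000
30%: (128 − 38.4 = 89.6→90, 0→0, 0→0) → #5A0000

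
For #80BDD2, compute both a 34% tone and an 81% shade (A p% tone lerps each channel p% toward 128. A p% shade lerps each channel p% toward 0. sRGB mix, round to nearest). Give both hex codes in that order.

#80A8B6, #182428

#80BDD2 is rgb(128, 189, 210).
34% tone:
  R: 128 + 0.34×(128−128) = 128 + 0 = 128 → 128
  G: 189 + 0.34×(128−189) = 189 − 20.74 = 168.26 → 168
  B: 210 − 27.88 = 182.12 → 182
  → #80A8B6
81% shade:
  R: 128 − 103.68 = 24.32 → 24
  G: 189 − 153.09 = 35.91 → 36
  B: 210 + 0.81×(0−210) = 210 − 170.1 = 39.9 → 40
  → #182428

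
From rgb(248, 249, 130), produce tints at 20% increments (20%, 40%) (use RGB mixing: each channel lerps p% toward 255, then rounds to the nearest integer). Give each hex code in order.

#F9FA9B, #FBFBB4

20%: (248 + 1.4 = 249.4→249, 249 + 1.2 = 250.2→250, 130 + 25 = 155→155) → #F9FA9B
40%: (248 + 2.8 = 250.8→251, 249 + 2.4 = 251.4→251, 130 + 50 = 180→180) → #FBFBB4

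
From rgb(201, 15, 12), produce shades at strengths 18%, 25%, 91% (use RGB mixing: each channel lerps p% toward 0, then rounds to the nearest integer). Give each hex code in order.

18%: (201 − 36.18 = 164.82→165, 15 − 2.7 = 12.3→12, 12 − 2.16 = 9.84→10) → #a50c0a
25%: (201 − 50.25 = 150.75→151, 15 − 3.75 = 11.25→11, 12 − 3 = 9→9) → #970b09
91%: (201 − 182.91 = 18.09→18, 15 − 13.65 = 1.35→1, 12 − 10.92 = 1.08→1) → #120101

#a50c0a, #970b09, #120101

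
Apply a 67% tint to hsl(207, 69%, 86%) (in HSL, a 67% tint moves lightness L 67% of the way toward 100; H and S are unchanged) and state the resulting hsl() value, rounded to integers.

L moves 67% from 86 toward 100: 86 + 9.38 = 95.38 → 95.
H and S are unchanged.

hsl(207, 69%, 95%)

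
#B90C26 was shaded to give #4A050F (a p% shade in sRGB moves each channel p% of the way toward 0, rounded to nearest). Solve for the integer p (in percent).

60%

#B90C26 is rgb(185, 12, 38); #4A050F is rgb(74, 5, 15).
On the R channel (widest range): 74 ≈ 185 + (p/100)(0 − 185), so p ≈ 100×(74 − 185)/(0 − 185) = -11100/-185 = 60.00.
p = 60 reproduces all three channels after rounding.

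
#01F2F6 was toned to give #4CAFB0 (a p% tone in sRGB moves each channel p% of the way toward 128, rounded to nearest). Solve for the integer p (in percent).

59%

#01F2F6 is rgb(1, 242, 246); #4CAFB0 is rgb(76, 175, 176).
On the R channel (widest range): 76 ≈ 1 + (p/100)(128 − 1), so p ≈ 100×(76 − 1)/(128 − 1) = 7500/127 = 59.06.
p = 59 reproduces all three channels after rounding.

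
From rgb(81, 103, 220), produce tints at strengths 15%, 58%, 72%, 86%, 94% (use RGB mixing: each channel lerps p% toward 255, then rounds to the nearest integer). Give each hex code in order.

15%: (81 + 26.1 = 107.1→107, 103 + 22.8 = 125.8→126, 220 + 5.25 = 225.25→225) → #6b7ee1
58%: (81 + 100.92 = 181.92→182, 103 + 88.16 = 191.16→191, 220 + 20.3 = 240.3→240) → #b6bff0
72%: (81 + 125.28 = 206.28→206, 103 + 109.44 = 212.44→212, 220 + 25.2 = 245.2→245) → #ced4f5
86%: (81 + 149.64 = 230.64→231, 103 + 130.72 = 233.72→234, 220 + 30.1 = 250.1→250) → #e7eafa
94%: (81 + 163.56 = 244.56→245, 103 + 142.88 = 245.88→246, 220 + 32.9 = 252.9→253) → #f5f6fd

#6b7ee1, #b6bff0, #ced4f5, #e7eafa, #f5f6fd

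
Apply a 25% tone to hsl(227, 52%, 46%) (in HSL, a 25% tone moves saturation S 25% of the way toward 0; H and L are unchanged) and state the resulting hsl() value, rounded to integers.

S moves 25% from 52 toward 0: 52 − 13 = 39 → 39.
H and L are unchanged.

hsl(227, 39%, 46%)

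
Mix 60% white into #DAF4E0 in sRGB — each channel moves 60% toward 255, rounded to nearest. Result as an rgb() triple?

rgb(240, 251, 243)

#DAF4E0 is rgb(218, 244, 224).
A 60% tint moves each channel 60% toward 255:
  R: 218 + 0.6×(255−218) = 218 + 22.2 = 240.2 → 240
  G: 244 + 0.6×(255−244) = 244 + 6.6 = 250.6 → 251
  B: 224 + 0.6×(255−224) = 224 + 18.6 = 242.6 → 243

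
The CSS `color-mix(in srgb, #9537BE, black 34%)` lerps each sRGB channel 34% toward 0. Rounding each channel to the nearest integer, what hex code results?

#9537BE is rgb(149, 55, 190).
A 34% shade moves each channel 34% toward 0:
  R: 149 − 50.66 = 98.34 → 98
  G: 55 + 0.34×(0−55) = 55 − 18.7 = 36.3 → 36
  B: 190 + 0.34×(0−190) = 190 − 64.6 = 125.4 → 125
rgb(98, 36, 125) = #62247D.

#62247D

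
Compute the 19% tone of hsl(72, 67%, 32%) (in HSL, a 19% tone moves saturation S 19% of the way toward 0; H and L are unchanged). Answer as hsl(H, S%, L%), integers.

S moves 19% from 67 toward 0: 67 − 12.73 = 54.27 → 54.
H and L are unchanged.

hsl(72, 54%, 32%)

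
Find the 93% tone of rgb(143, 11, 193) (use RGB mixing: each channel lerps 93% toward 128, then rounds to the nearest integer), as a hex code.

A 93% tone moves each channel 93% toward 128:
  R: 143 + 0.93×(128−143) = 143 − 13.95 = 129.05 → 129
  G: 11 + 108.81 = 119.81 → 120
  B: 193 − 60.45 = 132.55 → 133
rgb(129, 120, 133) = #817885.

#817885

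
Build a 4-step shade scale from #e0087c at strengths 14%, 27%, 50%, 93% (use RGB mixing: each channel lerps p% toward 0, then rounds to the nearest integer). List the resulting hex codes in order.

#e0087c is rgb(224, 8, 124).
14%: (224 − 31.36 = 192.64→193, 8 − 1.12 = 6.88→7, 124 − 17.36 = 106.64→107) → #c1076b
27%: (224 − 60.48 = 163.52→164, 8 − 2.16 = 5.84→6, 124 − 33.48 = 90.52→91) → #a4065b
50%: (224 − 112 = 112→112, 8 − 4 = 4→4, 124 − 62 = 62→62) → #70043e
93%: (224 − 208.32 = 15.68→16, 8 − 7.44 = 0.56→1, 124 − 115.32 = 8.68→9) → #100109

#c1076b, #a4065b, #70043e, #100109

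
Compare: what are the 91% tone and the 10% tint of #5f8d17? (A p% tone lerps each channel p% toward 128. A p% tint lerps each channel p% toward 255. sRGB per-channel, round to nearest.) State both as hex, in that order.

#7d8177, #6f982e

#5f8d17 is rgb(95, 141, 23).
91% tone:
  R: 95 + 0.91×(128−95) = 95 + 30.03 = 125.03 → 125
  G: 141 + 0.91×(128−141) = 141 − 11.83 = 129.17 → 129
  B: 23 + 0.91×(128−23) = 23 + 95.55 = 118.55 → 119
  → #7d8177
10% tint:
  R: 95 + 0.1×(255−95) = 95 + 16 = 111 → 111
  G: 141 + 11.4 = 152.4 → 152
  B: 23 + 0.1×(255−23) = 23 + 23.2 = 46.2 → 46
  → #6f982e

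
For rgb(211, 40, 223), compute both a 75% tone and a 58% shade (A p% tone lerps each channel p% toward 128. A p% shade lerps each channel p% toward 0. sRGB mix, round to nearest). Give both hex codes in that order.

#956A98, #59115E

75% tone:
  R: 211 + 0.75×(128−211) = 211 − 62.25 = 148.75 → 149
  G: 40 + 0.75×(128−40) = 40 + 66 = 106 → 106
  B: 223 + 0.75×(128−223) = 223 − 71.25 = 151.75 → 152
  → #956A98
58% shade:
  R: 211 − 122.38 = 88.62 → 89
  G: 40 − 23.2 = 16.8 → 17
  B: 223 + 0.58×(0−223) = 223 − 129.34 = 93.66 → 94
  → #59115E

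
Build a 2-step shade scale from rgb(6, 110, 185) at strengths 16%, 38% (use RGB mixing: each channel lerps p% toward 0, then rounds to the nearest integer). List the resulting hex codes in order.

#055C9B, #044473

16%: (6 − 0.96 = 5.04→5, 110 − 17.6 = 92.4→92, 185 − 29.6 = 155.4→155) → #055C9B
38%: (6 − 2.28 = 3.72→4, 110 − 41.8 = 68.2→68, 185 − 70.3 = 114.7→115) → #044473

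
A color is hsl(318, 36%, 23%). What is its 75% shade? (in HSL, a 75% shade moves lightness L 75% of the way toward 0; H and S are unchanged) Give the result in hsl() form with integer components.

hsl(318, 36%, 6%)

L moves 75% from 23 toward 0: 23 − 17.25 = 5.75 → 6.
H and S are unchanged.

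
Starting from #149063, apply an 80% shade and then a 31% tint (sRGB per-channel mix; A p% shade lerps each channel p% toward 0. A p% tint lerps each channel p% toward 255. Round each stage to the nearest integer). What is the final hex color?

#149063 is rgb(20, 144, 99).
An 80% shade moves each channel 80% toward 0:
  R: 20 − 16 = 4 → 4
  G: 144 + 0.8×(0−144) = 144 − 115.2 = 28.8 → 29
  B: 99 − 79.2 = 19.8 → 20
After the shade: rgb(4, 29, 20) = #041d14.
A 31% tint moves each channel 31% toward 255:
  R: 4 + 77.81 = 81.81 → 82
  G: 29 + 0.31×(255−29) = 29 + 70.06 = 99.06 → 99
  B: 20 + 0.31×(255−20) = 20 + 72.85 = 92.85 → 93
rgb(82, 99, 93) = #52635d.

#52635d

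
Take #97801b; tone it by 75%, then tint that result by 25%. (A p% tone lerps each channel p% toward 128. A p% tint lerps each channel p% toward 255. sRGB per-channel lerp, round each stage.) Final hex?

#97801b is rgb(151, 128, 27).
A 75% tone moves each channel 75% toward 128:
  R: 151 − 17.25 = 133.75 → 134
  G: 128 + 0.75×(128−128) = 128 + 0 = 128 → 128
  B: 27 + 0.75×(128−27) = 27 + 75.75 = 102.75 → 103
After the tone: rgb(134, 128, 103) = #868067.
Per channel, c → c + 0.25(255 − c):
  R: 134 + 30.25 = 164.25 → 164
  G: 128 + 0.25×(255−128) = 128 + 31.75 = 159.75 → 160
  B: 103 + 0.25×(255−103) = 103 + 38 = 141 → 141
rgb(164, 160, 141) = #a4a08d.

#a4a08d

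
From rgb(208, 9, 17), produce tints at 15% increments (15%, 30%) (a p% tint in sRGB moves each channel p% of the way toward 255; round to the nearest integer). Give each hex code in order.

15%: (208 + 7.05 = 215.05→215, 9 + 36.9 = 45.9→46, 17 + 35.7 = 52.7→53) → #D72E35
30%: (208 + 14.1 = 222.1→222, 9 + 73.8 = 82.8→83, 17 + 71.4 = 88.4→88) → #DE5358

#D72E35, #DE5358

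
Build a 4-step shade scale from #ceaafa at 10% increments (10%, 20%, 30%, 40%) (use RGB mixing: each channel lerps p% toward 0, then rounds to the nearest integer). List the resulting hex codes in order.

#ceaafa is rgb(206, 170, 250).
10%: (206 − 20.6 = 185.4→185, 170 − 17 = 153→153, 250 − 25 = 225→225) → #b999e1
20%: (206 − 41.2 = 164.8→165, 170 − 34 = 136→136, 250 − 50 = 200→200) → #a588c8
30%: (206 − 61.8 = 144.2→144, 170 − 51 = 119→119, 250 − 75 = 175→175) → #9077af
40%: (206 − 82.4 = 123.6→124, 170 − 68 = 102→102, 250 − 100 = 150→150) → #7c6696

#b999e1, #a588c8, #9077af, #7c6696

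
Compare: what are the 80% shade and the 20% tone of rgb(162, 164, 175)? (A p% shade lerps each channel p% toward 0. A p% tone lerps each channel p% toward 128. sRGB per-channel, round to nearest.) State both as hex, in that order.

#202123, #9B9DA6

80% shade:
  R: 162 − 129.6 = 32.4 → 32
  G: 164 − 131.2 = 32.8 → 33
  B: 175 + 0.8×(0−175) = 175 − 140 = 35 → 35
  → #202123
20% tone:
  R: 162 + 0.2×(128−162) = 162 − 6.8 = 155.2 → 155
  G: 164 + 0.2×(128−164) = 164 − 7.2 = 156.8 → 157
  B: 175 + 0.2×(128−175) = 175 − 9.4 = 165.6 → 166
  → #9B9DA6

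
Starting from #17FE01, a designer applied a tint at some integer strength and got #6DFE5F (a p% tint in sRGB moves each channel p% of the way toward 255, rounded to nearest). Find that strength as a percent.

#17FE01 is rgb(23, 254, 1); #6DFE5F is rgb(109, 254, 95).
On the B channel (widest range): 95 ≈ 1 + (p/100)(255 − 1), so p ≈ 100×(95 − 1)/(255 − 1) = 9400/254 = 37.01.
p = 37 reproduces all three channels after rounding.

37%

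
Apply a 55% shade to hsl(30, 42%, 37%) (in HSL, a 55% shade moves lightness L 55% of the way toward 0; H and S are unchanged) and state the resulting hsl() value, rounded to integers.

L moves 55% from 37 toward 0: 37 − 20.35 = 16.65 → 17.
H and S are unchanged.

hsl(30, 42%, 17%)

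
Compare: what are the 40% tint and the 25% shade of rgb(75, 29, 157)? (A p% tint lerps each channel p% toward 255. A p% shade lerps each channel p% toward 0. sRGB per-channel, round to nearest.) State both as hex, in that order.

#9377C4, #381676

40% tint:
  R: 75 + 0.4×(255−75) = 75 + 72 = 147 → 147
  G: 29 + 90.4 = 119.4 → 119
  B: 157 + 0.4×(255−157) = 157 + 39.2 = 196.2 → 196
  → #9377C4
25% shade:
  R: 75 + 0.25×(0−75) = 75 − 18.75 = 56.25 → 56
  G: 29 + 0.25×(0−29) = 29 − 7.25 = 21.75 → 22
  B: 157 − 39.25 = 117.75 → 118
  → #381676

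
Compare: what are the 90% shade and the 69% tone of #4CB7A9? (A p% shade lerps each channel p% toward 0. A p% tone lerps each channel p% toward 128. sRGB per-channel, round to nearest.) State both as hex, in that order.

#4CB7A9 is rgb(76, 183, 169).
90% shade:
  R: 76 + 0.9×(0−76) = 76 − 68.4 = 7.6 → 8
  G: 183 − 164.7 = 18.3 → 18
  B: 169 + 0.9×(0−169) = 169 − 152.1 = 16.9 → 17
  → #081211
69% tone:
  R: 76 + 0.69×(128−76) = 76 + 35.88 = 111.88 → 112
  G: 183 − 37.95 = 145.05 → 145
  B: 169 + 0.69×(128−169) = 169 − 28.29 = 140.71 → 141
  → #70918D

#081211, #70918D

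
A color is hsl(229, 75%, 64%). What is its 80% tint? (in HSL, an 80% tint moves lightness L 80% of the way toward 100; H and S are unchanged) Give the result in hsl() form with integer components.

L moves 80% from 64 toward 100: 64 + 28.8 = 92.8 → 93.
H and S are unchanged.

hsl(229, 75%, 93%)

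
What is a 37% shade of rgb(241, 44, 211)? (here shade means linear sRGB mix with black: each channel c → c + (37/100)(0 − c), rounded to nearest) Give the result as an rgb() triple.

rgb(152, 28, 133)

Lerp each channel 37% toward 0:
  R: 241 + 0.37×(0−241) = 241 − 89.17 = 151.83 → 152
  G: 44 − 16.28 = 27.72 → 28
  B: 211 + 0.37×(0−211) = 211 − 78.07 = 132.93 → 133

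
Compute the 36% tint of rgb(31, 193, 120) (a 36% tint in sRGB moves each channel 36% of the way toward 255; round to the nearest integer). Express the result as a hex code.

#70D7A9

Per channel, c → c + 0.36(255 − c):
  R: 31 + 80.64 = 111.64 → 112
  G: 193 + 22.32 = 215.32 → 215
  B: 120 + 48.6 = 168.6 → 169
rgb(112, 215, 169) = #70D7A9.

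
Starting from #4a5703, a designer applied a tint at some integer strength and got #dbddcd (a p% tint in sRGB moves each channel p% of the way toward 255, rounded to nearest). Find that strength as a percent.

#4a5703 is rgb(74, 87, 3); #dbddcd is rgb(219, 221, 205).
On the B channel (widest range): 205 ≈ 3 + (p/100)(255 − 3), so p ≈ 100×(205 − 3)/(255 − 3) = 20200/252 = 80.16.
p = 80 reproduces all three channels after rounding.

80%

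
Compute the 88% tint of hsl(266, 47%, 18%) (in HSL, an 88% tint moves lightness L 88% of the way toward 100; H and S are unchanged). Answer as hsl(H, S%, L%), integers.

hsl(266, 47%, 90%)

L moves 88% from 18 toward 100: 18 + 72.16 = 90.16 → 90.
H and S are unchanged.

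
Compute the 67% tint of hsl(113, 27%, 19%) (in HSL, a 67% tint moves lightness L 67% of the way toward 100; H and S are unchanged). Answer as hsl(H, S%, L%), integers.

L moves 67% from 19 toward 100: 19 + 54.27 = 73.27 → 73.
H and S are unchanged.

hsl(113, 27%, 73%)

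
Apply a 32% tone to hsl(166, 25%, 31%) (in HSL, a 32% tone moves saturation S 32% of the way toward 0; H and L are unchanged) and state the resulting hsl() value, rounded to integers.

S moves 32% from 25 toward 0: 25 − 8 = 17 → 17.
H and L are unchanged.

hsl(166, 17%, 31%)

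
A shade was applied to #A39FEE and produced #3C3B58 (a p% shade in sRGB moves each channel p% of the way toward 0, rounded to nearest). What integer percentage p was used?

#A39FEE is rgb(163, 159, 238); #3C3B58 is rgb(60, 59, 88).
On the B channel (widest range): 88 ≈ 238 + (p/100)(0 − 238), so p ≈ 100×(88 − 238)/(0 − 238) = -15000/-238 = 63.03.
p = 63 reproduces all three channels after rounding.

63%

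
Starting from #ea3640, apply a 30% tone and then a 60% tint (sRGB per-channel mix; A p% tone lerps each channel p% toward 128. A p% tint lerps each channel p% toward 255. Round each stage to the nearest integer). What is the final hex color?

#ea3640 is rgb(234, 54, 64).
Lerp each channel 30% toward 128:
  R: 234 + 0.3×(128−234) = 234 − 31.8 = 202.2 → 202
  G: 54 + 22.2 = 76.2 → 76
  B: 64 + 0.3×(128−64) = 64 + 19.2 = 83.2 → 83
After the tone: rgb(202, 76, 83) = #ca4c53.
A 60% tint moves each channel 60% toward 255:
  R: 202 + 0.6×(255−202) = 202 + 31.8 = 233.8 → 234
  G: 76 + 0.6×(255−76) = 76 + 107.4 = 183.4 → 183
  B: 83 + 0.6×(255−83) = 83 + 103.2 = 186.2 → 186
rgb(234, 183, 186) = #eab7ba.

#eab7ba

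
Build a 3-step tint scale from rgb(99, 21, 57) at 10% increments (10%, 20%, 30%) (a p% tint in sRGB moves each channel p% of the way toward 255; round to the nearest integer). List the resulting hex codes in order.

10%: (99 + 15.6 = 114.6→115, 21 + 23.4 = 44.4→44, 57 + 19.8 = 76.8→77) → #732C4D
20%: (99 + 31.2 = 130.2→130, 21 + 46.8 = 67.8→68, 57 + 39.6 = 96.6→97) → #824461
30%: (99 + 46.8 = 145.8→146, 21 + 70.2 = 91.2→91, 57 + 59.4 = 116.4→116) → #925B74

#732C4D, #824461, #925B74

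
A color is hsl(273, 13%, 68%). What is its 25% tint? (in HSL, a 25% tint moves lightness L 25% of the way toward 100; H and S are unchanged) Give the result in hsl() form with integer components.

hsl(273, 13%, 76%)

L moves 25% from 68 toward 100: 68 + 8 = 76 → 76.
H and S are unchanged.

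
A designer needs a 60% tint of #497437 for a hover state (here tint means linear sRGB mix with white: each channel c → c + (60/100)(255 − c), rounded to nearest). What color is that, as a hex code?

#497437 is rgb(73, 116, 55).
A 60% tint moves each channel 60% toward 255:
  R: 73 + 0.6×(255−73) = 73 + 109.2 = 182.2 → 182
  G: 116 + 0.6×(255−116) = 116 + 83.4 = 199.4 → 199
  B: 55 + 0.6×(255−55) = 55 + 120 = 175 → 175
rgb(182, 199, 175) = #b6c7af.

#b6c7af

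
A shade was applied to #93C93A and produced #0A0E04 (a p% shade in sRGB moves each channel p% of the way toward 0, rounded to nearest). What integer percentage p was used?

#93C93A is rgb(147, 201, 58); #0A0E04 is rgb(10, 14, 4).
On the G channel (widest range): 14 ≈ 201 + (p/100)(0 − 201), so p ≈ 100×(14 − 201)/(0 − 201) = -18700/-201 = 93.03.
p = 93 reproduces all three channels after rounding.

93%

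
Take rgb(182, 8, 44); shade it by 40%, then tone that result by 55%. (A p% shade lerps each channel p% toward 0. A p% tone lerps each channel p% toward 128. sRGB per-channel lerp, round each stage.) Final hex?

A 40% shade moves each channel 40% toward 0:
  R: 182 + 0.4×(0−182) = 182 − 72.8 = 109.2 → 109
  G: 8 − 3.2 = 4.8 → 5
  B: 44 − 17.6 = 26.4 → 26
After the shade: rgb(109, 5, 26) = #6D051A.
Lerp each channel 55% toward 128:
  R: 109 + 0.55×(128−109) = 109 + 10.45 = 119.45 → 119
  G: 5 + 0.55×(128−5) = 5 + 67.65 = 72.65 → 73
  B: 26 + 0.55×(128−26) = 26 + 56.1 = 82.1 → 82
rgb(119, 73, 82) = #774952.

#774952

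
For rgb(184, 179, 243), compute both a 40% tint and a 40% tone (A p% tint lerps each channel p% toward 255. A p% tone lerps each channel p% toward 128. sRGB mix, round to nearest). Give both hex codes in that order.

#D4D1F8, #A29FC5

40% tint:
  R: 184 + 28.4 = 212.4 → 212
  G: 179 + 0.4×(255−179) = 179 + 30.4 = 209.4 → 209
  B: 243 + 4.8 = 247.8 → 248
  → #D4D1F8
40% tone:
  R: 184 − 22.4 = 161.6 → 162
  G: 179 − 20.4 = 158.6 → 159
  B: 243 − 46 = 197 → 197
  → #A29FC5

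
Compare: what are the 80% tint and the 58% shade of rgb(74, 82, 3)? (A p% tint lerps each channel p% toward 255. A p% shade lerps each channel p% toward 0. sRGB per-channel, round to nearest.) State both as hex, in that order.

80% tint:
  R: 74 + 144.8 = 218.8 → 219
  G: 82 + 0.8×(255−82) = 82 + 138.4 = 220.4 → 220
  B: 3 + 201.6 = 204.6 → 205
  → #DBDCCD
58% shade:
  R: 74 + 0.58×(0−74) = 74 − 42.92 = 31.08 → 31
  G: 82 − 47.56 = 34.44 → 34
  B: 3 − 1.74 = 1.26 → 1
  → #1F2201

#DBDCCD, #1F2201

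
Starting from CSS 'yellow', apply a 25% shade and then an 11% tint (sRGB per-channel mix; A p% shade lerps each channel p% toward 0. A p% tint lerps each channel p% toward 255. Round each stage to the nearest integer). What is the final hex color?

#c6c61c

CSS yellow is rgb(255, 255, 0).
A 25% shade moves each channel 25% toward 0:
  R: 255 − 63.75 = 191.25 → 191
  G: 255 + 0.25×(0−255) = 255 − 63.75 = 191.25 → 191
  B: 0 + 0.25×(0−0) = 0 + 0 = 0 → 0
After the shade: rgb(191, 191, 0) = #bfbf00.
Lerp each channel 11% toward 255:
  R: 191 + 0.11×(255−191) = 191 + 7.04 = 198.04 → 198
  G: 191 + 0.11×(255−191) = 191 + 7.04 = 198.04 → 198
  B: 0 + 28.05 = 28.05 → 28
rgb(198, 198, 28) = #c6c61c.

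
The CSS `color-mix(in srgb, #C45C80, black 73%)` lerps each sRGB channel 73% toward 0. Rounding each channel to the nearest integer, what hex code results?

#351923

#C45C80 is rgb(196, 92, 128).
A 73% shade moves each channel 73% toward 0:
  R: 196 − 143.08 = 52.92 → 53
  G: 92 + 0.73×(0−92) = 92 − 67.16 = 24.84 → 25
  B: 128 + 0.73×(0−128) = 128 − 93.44 = 34.56 → 35
rgb(53, 25, 35) = #351923.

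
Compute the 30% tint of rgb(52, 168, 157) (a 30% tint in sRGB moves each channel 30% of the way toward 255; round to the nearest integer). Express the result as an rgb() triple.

Lerp each channel 30% toward 255:
  R: 52 + 0.3×(255−52) = 52 + 60.9 = 112.9 → 113
  G: 168 + 26.1 = 194.1 → 194
  B: 157 + 0.3×(255−157) = 157 + 29.4 = 186.4 → 186

rgb(113, 194, 186)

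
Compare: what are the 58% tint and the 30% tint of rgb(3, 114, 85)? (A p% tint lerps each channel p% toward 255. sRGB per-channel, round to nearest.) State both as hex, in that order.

#95c4b8, #4f9c88

58% tint:
  R: 3 + 0.58×(255−3) = 3 + 146.16 = 149.16 → 149
  G: 114 + 0.58×(255−114) = 114 + 81.78 = 195.78 → 196
  B: 85 + 0.58×(255−85) = 85 + 98.6 = 183.6 → 184
  → #95c4b8
30% tint:
  R: 3 + 75.6 = 78.6 → 79
  G: 114 + 0.3×(255−114) = 114 + 42.3 = 156.3 → 156
  B: 85 + 0.3×(255−85) = 85 + 51 = 136 → 136
  → #4f9c88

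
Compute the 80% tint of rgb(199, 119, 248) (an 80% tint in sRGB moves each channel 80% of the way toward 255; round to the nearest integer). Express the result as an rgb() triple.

rgb(244, 228, 254)

Per channel, c → c + 0.8(255 − c):
  R: 199 + 0.8×(255−199) = 199 + 44.8 = 243.8 → 244
  G: 119 + 0.8×(255−119) = 119 + 108.8 = 227.8 → 228
  B: 248 + 5.6 = 253.6 → 254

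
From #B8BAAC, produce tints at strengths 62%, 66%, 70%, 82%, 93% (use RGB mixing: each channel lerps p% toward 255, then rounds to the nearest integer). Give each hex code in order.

#E4E5DF, #E7E8E3, #EAEAE6, #F2F3F0, #FAFAF9

#B8BAAC is rgb(184, 186, 172).
62%: (184 + 44.02 = 228.02→228, 186 + 42.78 = 228.78→229, 172 + 51.46 = 223.46→223) → #E4E5DF
66%: (184 + 46.86 = 230.86→231, 186 + 45.54 = 231.54→232, 172 + 54.78 = 226.78→227) → #E7E8E3
70%: (184 + 49.7 = 233.7→234, 186 + 48.3 = 234.3→234, 172 + 58.1 = 230.1→230) → #EAEAE6
82%: (184 + 58.22 = 242.22→242, 186 + 56.58 = 242.58→243, 172 + 68.06 = 240.06→240) → #F2F3F0
93%: (184 + 66.03 = 250.03→250, 186 + 64.17 = 250.17→250, 172 + 77.19 = 249.19→249) → #FAFAF9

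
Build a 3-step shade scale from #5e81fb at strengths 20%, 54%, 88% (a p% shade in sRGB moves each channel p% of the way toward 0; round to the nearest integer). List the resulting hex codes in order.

#5e81fb is rgb(94, 129, 251).
20%: (94 − 18.8 = 75.2→75, 129 − 25.8 = 103.2→103, 251 − 50.2 = 200.8→201) → #4b67c9
54%: (94 − 50.76 = 43.24→43, 129 − 69.66 = 59.34→59, 251 − 135.54 = 115.46→115) → #2b3b73
88%: (94 − 82.72 = 11.28→11, 129 − 113.52 = 15.48→15, 251 − 220.88 = 30.12→30) → #0b0f1e

#4b67c9, #2b3b73, #0b0f1e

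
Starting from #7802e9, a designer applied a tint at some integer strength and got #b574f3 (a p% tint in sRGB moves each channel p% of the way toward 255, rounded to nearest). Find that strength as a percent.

45%

#7802e9 is rgb(120, 2, 233); #b574f3 is rgb(181, 116, 243).
On the G channel (widest range): 116 ≈ 2 + (p/100)(255 − 2), so p ≈ 100×(116 − 2)/(255 − 2) = 11400/253 = 45.06.
p = 45 reproduces all three channels after rounding.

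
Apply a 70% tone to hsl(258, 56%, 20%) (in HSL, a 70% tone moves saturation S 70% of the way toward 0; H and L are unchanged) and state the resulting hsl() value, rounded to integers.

hsl(258, 17%, 20%)

S moves 70% from 56 toward 0: 56 − 39.2 = 16.8 → 17.
H and L are unchanged.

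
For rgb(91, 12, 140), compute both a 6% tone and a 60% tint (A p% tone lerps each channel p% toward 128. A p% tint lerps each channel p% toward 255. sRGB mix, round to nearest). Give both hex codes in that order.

6% tone:
  R: 91 + 2.22 = 93.22 → 93
  G: 12 + 6.96 = 18.96 → 19
  B: 140 − 0.72 = 139.28 → 139
  → #5D138B
60% tint:
  R: 91 + 0.6×(255−91) = 91 + 98.4 = 189.4 → 189
  G: 12 + 0.6×(255−12) = 12 + 145.8 = 157.8 → 158
  B: 140 + 0.6×(255−140) = 140 + 69 = 209 → 209
  → #BD9ED1

#5D138B, #BD9ED1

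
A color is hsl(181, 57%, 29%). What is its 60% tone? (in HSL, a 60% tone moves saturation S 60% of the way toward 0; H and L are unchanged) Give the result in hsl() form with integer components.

hsl(181, 23%, 29%)

S moves 60% from 57 toward 0: 57 − 34.2 = 22.8 → 23.
H and L are unchanged.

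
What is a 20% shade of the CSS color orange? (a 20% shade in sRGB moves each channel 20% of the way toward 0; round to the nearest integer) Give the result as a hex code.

CSS orange is rgb(255, 165, 0).
Per channel, c → c + 0.2(0 − c):
  R: 255 − 51 = 204 → 204
  G: 165 + 0.2×(0−165) = 165 − 33 = 132 → 132
  B: 0 + 0.2×(0−0) = 0 + 0 = 0 → 0
rgb(204, 132, 0) = #CC8400.

#CC8400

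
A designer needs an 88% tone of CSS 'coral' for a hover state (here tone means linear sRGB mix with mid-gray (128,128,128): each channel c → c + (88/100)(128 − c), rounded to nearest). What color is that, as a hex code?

#8F807A

CSS coral is rgb(255, 127, 80).
Lerp each channel 88% toward 128:
  R: 255 + 0.88×(128−255) = 255 − 111.76 = 143.24 → 143
  G: 127 + 0.88×(128−127) = 127 + 0.88 = 127.88 → 128
  B: 80 + 0.88×(128−80) = 80 + 42.24 = 122.24 → 122
rgb(143, 128, 122) = #8F807A.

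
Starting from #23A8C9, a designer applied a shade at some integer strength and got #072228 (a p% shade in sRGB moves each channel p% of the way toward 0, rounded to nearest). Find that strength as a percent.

80%

#23A8C9 is rgb(35, 168, 201); #072228 is rgb(7, 34, 40).
On the B channel (widest range): 40 ≈ 201 + (p/100)(0 − 201), so p ≈ 100×(40 − 201)/(0 − 201) = -16100/-201 = 80.10.
p = 80 reproduces all three channels after rounding.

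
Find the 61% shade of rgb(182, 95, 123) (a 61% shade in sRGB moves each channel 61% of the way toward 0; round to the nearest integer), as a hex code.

#472530

Per channel, c → c + 0.61(0 − c):
  R: 182 − 111.02 = 70.98 → 71
  G: 95 − 57.95 = 37.05 → 37
  B: 123 + 0.61×(0−123) = 123 − 75.03 = 47.97 → 48
rgb(71, 37, 48) = #472530.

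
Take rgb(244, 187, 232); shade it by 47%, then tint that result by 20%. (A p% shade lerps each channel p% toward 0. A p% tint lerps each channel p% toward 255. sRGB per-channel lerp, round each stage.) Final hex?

#9a8295

A 47% shade moves each channel 47% toward 0:
  R: 244 + 0.47×(0−244) = 244 − 114.68 = 129.32 → 129
  G: 187 − 87.89 = 99.11 → 99
  B: 232 − 109.04 = 122.96 → 123
After the shade: rgb(129, 99, 123) = #81637b.
A 20% tint moves each channel 20% toward 255:
  R: 129 + 0.2×(255−129) = 129 + 25.2 = 154.2 → 154
  G: 99 + 0.2×(255−99) = 99 + 31.2 = 130.2 → 130
  B: 123 + 0.2×(255−123) = 123 + 26.4 = 149.4 → 149
rgb(154, 130, 149) = #9a8295.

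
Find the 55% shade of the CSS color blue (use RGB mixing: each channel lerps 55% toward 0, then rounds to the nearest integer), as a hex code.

CSS blue is rgb(0, 0, 255).
Lerp each channel 55% toward 0:
  R: 0 + 0.55×(0−0) = 0 + 0 = 0 → 0
  G: 0 + 0 = 0 → 0
  B: 255 − 140.25 = 114.75 → 115
rgb(0, 0, 115) = #000073.

#000073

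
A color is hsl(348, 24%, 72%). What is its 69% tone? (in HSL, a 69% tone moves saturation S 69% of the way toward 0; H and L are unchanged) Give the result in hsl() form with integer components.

hsl(348, 7%, 72%)

S moves 69% from 24 toward 0: 24 − 16.56 = 7.44 → 7.
H and L are unchanged.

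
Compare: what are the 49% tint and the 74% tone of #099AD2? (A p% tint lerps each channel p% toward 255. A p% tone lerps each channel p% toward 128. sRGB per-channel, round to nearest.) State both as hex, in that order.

#82CBE8, #618795

#099AD2 is rgb(9, 154, 210).
49% tint:
  R: 9 + 0.49×(255−9) = 9 + 120.54 = 129.54 → 130
  G: 154 + 0.49×(255−154) = 154 + 49.49 = 203.49 → 203
  B: 210 + 0.49×(255−210) = 210 + 22.05 = 232.05 → 232
  → #82CBE8
74% tone:
  R: 9 + 0.74×(128−9) = 9 + 88.06 = 97.06 → 97
  G: 154 − 19.24 = 134.76 → 135
  B: 210 − 60.68 = 149.32 → 149
  → #618795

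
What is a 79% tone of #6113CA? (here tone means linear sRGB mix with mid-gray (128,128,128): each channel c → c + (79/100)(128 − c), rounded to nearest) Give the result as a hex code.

#6113CA is rgb(97, 19, 202).
Per channel, c → c + 0.79(128 − c):
  R: 97 + 0.79×(128−97) = 97 + 24.49 = 121.49 → 121
  G: 19 + 0.79×(128−19) = 19 + 86.11 = 105.11 → 105
  B: 202 + 0.79×(128−202) = 202 − 58.46 = 143.54 → 144
rgb(121, 105, 144) = #796990.

#796990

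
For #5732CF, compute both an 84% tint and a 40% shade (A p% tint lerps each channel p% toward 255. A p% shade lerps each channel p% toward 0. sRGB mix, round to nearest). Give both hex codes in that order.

#E4DEF7, #341E7C

#5732CF is rgb(87, 50, 207).
84% tint:
  R: 87 + 141.12 = 228.12 → 228
  G: 50 + 0.84×(255−50) = 50 + 172.2 = 222.2 → 222
  B: 207 + 0.84×(255−207) = 207 + 40.32 = 247.32 → 247
  → #E4DEF7
40% shade:
  R: 87 + 0.4×(0−87) = 87 − 34.8 = 52.2 → 52
  G: 50 + 0.4×(0−50) = 50 − 20 = 30 → 30
  B: 207 + 0.4×(0−207) = 207 − 82.8 = 124.2 → 124
  → #341E7C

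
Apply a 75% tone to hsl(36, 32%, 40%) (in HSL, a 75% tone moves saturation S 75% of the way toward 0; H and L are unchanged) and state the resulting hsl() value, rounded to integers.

S moves 75% from 32 toward 0: 32 − 24 = 8 → 8.
H and L are unchanged.

hsl(36, 8%, 40%)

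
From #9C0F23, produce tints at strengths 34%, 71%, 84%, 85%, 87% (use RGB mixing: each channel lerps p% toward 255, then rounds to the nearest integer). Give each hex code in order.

#9C0F23 is rgb(156, 15, 35).
34%: (156 + 33.66 = 189.66→190, 15 + 81.6 = 96.6→97, 35 + 74.8 = 109.8→110) → #BE616E
71%: (156 + 70.29 = 226.29→226, 15 + 170.4 = 185.4→185, 35 + 156.2 = 191.2→191) → #E2B9BF
84%: (156 + 83.16 = 239.16→239, 15 + 201.6 = 216.6→217, 35 + 184.8 = 219.8→220) → #EFD9DC
85%: (156 + 84.15 = 240.15→240, 15 + 204 = 219→219, 35 + 187 = 222→222) → #F0DBDE
87%: (156 + 86.13 = 242.13→242, 15 + 208.8 = 223.8→224, 35 + 191.4 = 226.4→226) → #F2E0E2

#BE616E, #E2B9BF, #EFD9DC, #F0DBDE, #F2E0E2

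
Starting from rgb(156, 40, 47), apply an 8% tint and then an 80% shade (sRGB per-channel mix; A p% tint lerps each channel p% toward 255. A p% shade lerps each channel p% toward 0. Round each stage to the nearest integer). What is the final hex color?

Per channel, c → c + 0.08(255 − c):
  R: 156 + 7.92 = 163.92 → 164
  G: 40 + 0.08×(255−40) = 40 + 17.2 = 57.2 → 57
  B: 47 + 0.08×(255−47) = 47 + 16.64 = 63.64 → 64
After the tint: rgb(164, 57, 64) = #a43940.
Per channel, c → c + 0.8(0 − c):
  R: 164 + 0.8×(0−164) = 164 − 131.2 = 32.8 → 33
  G: 57 − 45.6 = 11.4 → 11
  B: 64 + 0.8×(0−64) = 64 − 51.2 = 12.8 → 13
rgb(33, 11, 13) = #210b0d.

#210b0d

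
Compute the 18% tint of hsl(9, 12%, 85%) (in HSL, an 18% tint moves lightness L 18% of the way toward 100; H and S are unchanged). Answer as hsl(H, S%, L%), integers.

hsl(9, 12%, 88%)

L moves 18% from 85 toward 100: 85 + 2.7 = 87.7 → 88.
H and S are unchanged.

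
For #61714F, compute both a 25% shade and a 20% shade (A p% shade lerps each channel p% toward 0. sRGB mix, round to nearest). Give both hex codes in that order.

#61714F is rgb(97, 113, 79).
25% shade:
  R: 97 + 0.25×(0−97) = 97 − 24.25 = 72.75 → 73
  G: 113 + 0.25×(0−113) = 113 − 28.25 = 84.75 → 85
  B: 79 + 0.25×(0−79) = 79 − 19.75 = 59.25 → 59
  → #49553B
20% shade:
  R: 97 − 19.4 = 77.6 → 78
  G: 113 + 0.2×(0−113) = 113 − 22.6 = 90.4 → 90
  B: 79 − 15.8 = 63.2 → 63
  → #4E5A3F

#49553B, #4E5A3F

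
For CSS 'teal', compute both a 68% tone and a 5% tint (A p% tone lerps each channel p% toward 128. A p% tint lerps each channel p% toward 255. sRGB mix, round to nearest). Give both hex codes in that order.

CSS teal is rgb(0, 128, 128).
68% tone:
  R: 0 + 87.04 = 87.04 → 87
  G: 128 + 0 = 128 → 128
  B: 128 + 0 = 128 → 128
  → #578080
5% tint:
  R: 0 + 12.75 = 12.75 → 13
  G: 128 + 0.05×(255−128) = 128 + 6.35 = 134.35 → 134
  B: 128 + 0.05×(255−128) = 128 + 6.35 = 134.35 → 134
  → #0d8686

#578080, #0d8686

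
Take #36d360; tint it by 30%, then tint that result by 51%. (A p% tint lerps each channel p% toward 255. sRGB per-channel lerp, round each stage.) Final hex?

#36d360 is rgb(54, 211, 96).
Lerp each channel 30% toward 255:
  R: 54 + 0.3×(255−54) = 54 + 60.3 = 114.3 → 114
  G: 211 + 0.3×(255−211) = 211 + 13.2 = 224.2 → 224
  B: 96 + 47.7 = 143.7 → 144
After the tint: rgb(114, 224, 144) = #72e090.
Lerp each channel 51% toward 255:
  R: 114 + 0.51×(255−114) = 114 + 71.91 = 185.91 → 186
  G: 224 + 0.51×(255−224) = 224 + 15.81 = 239.81 → 240
  B: 144 + 0.51×(255−144) = 144 + 56.61 = 200.61 → 201
rgb(186, 240, 201) = #baf0c9.

#baf0c9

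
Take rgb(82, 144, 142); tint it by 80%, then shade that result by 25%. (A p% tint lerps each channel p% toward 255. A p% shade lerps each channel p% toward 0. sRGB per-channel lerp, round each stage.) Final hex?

Lerp each channel 80% toward 255:
  R: 82 + 0.8×(255−82) = 82 + 138.4 = 220.4 → 220
  G: 144 + 0.8×(255−144) = 144 + 88.8 = 232.8 → 233
  B: 142 + 90.4 = 232.4 → 232
After the tint: rgb(220, 233, 232) = #DCE9E8.
A 25% shade moves each channel 25% toward 0:
  R: 220 − 55 = 165 → 165
  G: 233 + 0.25×(0−233) = 233 − 58.25 = 174.75 → 175
  B: 232 + 0.25×(0−232) = 232 − 58 = 174 → 174
rgb(165, 175, 174) = #A5AFAE.

#A5AFAE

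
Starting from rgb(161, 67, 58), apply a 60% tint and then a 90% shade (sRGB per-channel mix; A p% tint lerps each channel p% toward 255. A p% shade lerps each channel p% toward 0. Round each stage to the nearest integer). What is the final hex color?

#161212

Lerp each channel 60% toward 255:
  R: 161 + 56.4 = 217.4 → 217
  G: 67 + 0.6×(255−67) = 67 + 112.8 = 179.8 → 180
  B: 58 + 118.2 = 176.2 → 176
After the tint: rgb(217, 180, 176) = #D9B4B0.
A 90% shade moves each channel 90% toward 0:
  R: 217 − 195.3 = 21.7 → 22
  G: 180 − 162 = 18 → 18
  B: 176 + 0.9×(0−176) = 176 − 158.4 = 17.6 → 18
rgb(22, 18, 18) = #161212.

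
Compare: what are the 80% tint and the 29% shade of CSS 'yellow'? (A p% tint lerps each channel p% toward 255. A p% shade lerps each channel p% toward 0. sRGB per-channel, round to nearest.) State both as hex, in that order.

#ffffcc, #b5b500

CSS yellow is rgb(255, 255, 0).
80% tint:
  R: 255 + 0.8×(255−255) = 255 + 0 = 255 → 255
  G: 255 + 0.8×(255−255) = 255 + 0 = 255 → 255
  B: 0 + 0.8×(255−0) = 0 + 204 = 204 → 204
  → #ffffcc
29% shade:
  R: 255 − 73.95 = 181.05 → 181
  G: 255 − 73.95 = 181.05 → 181
  B: 0 + 0 = 0 → 0
  → #b5b500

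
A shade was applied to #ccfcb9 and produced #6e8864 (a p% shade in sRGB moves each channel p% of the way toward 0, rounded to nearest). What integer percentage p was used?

46%

#ccfcb9 is rgb(204, 252, 185); #6e8864 is rgb(110, 136, 100).
On the G channel (widest range): 136 ≈ 252 + (p/100)(0 − 252), so p ≈ 100×(136 − 252)/(0 − 252) = -11600/-252 = 46.03.
p = 46 reproduces all three channels after rounding.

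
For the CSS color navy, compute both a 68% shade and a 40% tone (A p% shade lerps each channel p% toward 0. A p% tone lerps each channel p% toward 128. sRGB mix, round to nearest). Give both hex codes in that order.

CSS navy is rgb(0, 0, 128).
68% shade:
  R: 0 + 0.68×(0−0) = 0 + 0 = 0 → 0
  G: 0 + 0 = 0 → 0
  B: 128 − 87.04 = 40.96 → 41
  → #000029
40% tone:
  R: 0 + 0.4×(128−0) = 0 + 51.2 = 51.2 → 51
  G: 0 + 0.4×(128−0) = 0 + 51.2 = 51.2 → 51
  B: 128 + 0.4×(128−128) = 128 + 0 = 128 → 128
  → #333380

#000029, #333380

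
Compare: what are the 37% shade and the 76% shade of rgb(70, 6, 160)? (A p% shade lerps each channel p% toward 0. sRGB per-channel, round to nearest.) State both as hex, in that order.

#2C0465, #110126

37% shade:
  R: 70 + 0.37×(0−70) = 70 − 25.9 = 44.1 → 44
  G: 6 + 0.37×(0−6) = 6 − 2.22 = 3.78 → 4
  B: 160 + 0.37×(0−160) = 160 − 59.2 = 100.8 → 101
  → #2C0465
76% shade:
  R: 70 + 0.76×(0−70) = 70 − 53.2 = 16.8 → 17
  G: 6 + 0.76×(0−6) = 6 − 4.56 = 1.44 → 1
  B: 160 − 121.6 = 38.4 → 38
  → #110126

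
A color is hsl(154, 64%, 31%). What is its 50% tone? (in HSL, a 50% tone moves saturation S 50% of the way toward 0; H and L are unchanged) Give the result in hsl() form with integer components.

hsl(154, 32%, 31%)

S moves 50% from 64 toward 0: 64 − 32 = 32 → 32.
H and L are unchanged.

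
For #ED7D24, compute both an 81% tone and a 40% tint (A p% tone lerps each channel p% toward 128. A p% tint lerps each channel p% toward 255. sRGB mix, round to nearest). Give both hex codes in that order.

#ED7D24 is rgb(237, 125, 36).
81% tone:
  R: 237 − 88.29 = 148.71 → 149
  G: 125 + 0.81×(128−125) = 125 + 2.43 = 127.43 → 127
  B: 36 + 74.52 = 110.52 → 111
  → #957F6F
40% tint:
  R: 237 + 0.4×(255−237) = 237 + 7.2 = 244.2 → 244
  G: 125 + 0.4×(255−125) = 125 + 52 = 177 → 177
  B: 36 + 87.6 = 123.6 → 124
  → #F4B17C

#957F6F, #F4B17C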